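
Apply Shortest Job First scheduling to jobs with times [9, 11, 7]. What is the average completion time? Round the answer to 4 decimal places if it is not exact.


SJF order (ascending): [7, 9, 11]
Completion times:
  Job 1: burst=7, C=7
  Job 2: burst=9, C=16
  Job 3: burst=11, C=27
Average completion = 50/3 = 16.6667

16.6667


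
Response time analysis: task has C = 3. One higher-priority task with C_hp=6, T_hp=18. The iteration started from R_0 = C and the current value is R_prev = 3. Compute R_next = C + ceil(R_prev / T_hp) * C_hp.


R_next = C + ceil(R_prev / T_hp) * C_hp
ceil(3 / 18) = ceil(0.1667) = 1
Interference = 1 * 6 = 6
R_next = 3 + 6 = 9

9


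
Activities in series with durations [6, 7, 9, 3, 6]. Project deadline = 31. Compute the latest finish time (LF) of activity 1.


LF(activity 1) = deadline - sum of successor durations
Successors: activities 2 through 5 with durations [7, 9, 3, 6]
Sum of successor durations = 25
LF = 31 - 25 = 6

6


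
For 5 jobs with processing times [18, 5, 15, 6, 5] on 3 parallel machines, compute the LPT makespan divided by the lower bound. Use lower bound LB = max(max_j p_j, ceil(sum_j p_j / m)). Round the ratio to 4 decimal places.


LPT order: [18, 15, 6, 5, 5]
Machine loads after assignment: [18, 15, 16]
LPT makespan = 18
Lower bound = max(max_job, ceil(total/3)) = max(18, 17) = 18
Ratio = 18 / 18 = 1.0

1.0


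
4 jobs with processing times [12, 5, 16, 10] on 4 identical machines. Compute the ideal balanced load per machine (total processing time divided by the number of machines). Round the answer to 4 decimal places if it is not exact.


Total processing time = 12 + 5 + 16 + 10 = 43
Number of machines = 4
Ideal balanced load = 43 / 4 = 10.75

10.75


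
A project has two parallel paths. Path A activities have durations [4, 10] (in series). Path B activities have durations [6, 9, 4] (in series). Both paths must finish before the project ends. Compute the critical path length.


Path A total = 4 + 10 = 14
Path B total = 6 + 9 + 4 = 19
Critical path = longest path = max(14, 19) = 19

19


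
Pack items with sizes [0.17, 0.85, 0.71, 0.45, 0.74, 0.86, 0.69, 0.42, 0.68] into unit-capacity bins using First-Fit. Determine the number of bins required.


Place items sequentially using First-Fit:
  Item 0.17 -> new Bin 1
  Item 0.85 -> new Bin 2
  Item 0.71 -> Bin 1 (now 0.88)
  Item 0.45 -> new Bin 3
  Item 0.74 -> new Bin 4
  Item 0.86 -> new Bin 5
  Item 0.69 -> new Bin 6
  Item 0.42 -> Bin 3 (now 0.87)
  Item 0.68 -> new Bin 7
Total bins used = 7

7


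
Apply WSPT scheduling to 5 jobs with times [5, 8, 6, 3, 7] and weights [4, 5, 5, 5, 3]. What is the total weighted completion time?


Compute p/w ratios and sort ascending (WSPT): [(3, 5), (6, 5), (5, 4), (8, 5), (7, 3)]
Compute weighted completion times:
  Job (p=3,w=5): C=3, w*C=5*3=15
  Job (p=6,w=5): C=9, w*C=5*9=45
  Job (p=5,w=4): C=14, w*C=4*14=56
  Job (p=8,w=5): C=22, w*C=5*22=110
  Job (p=7,w=3): C=29, w*C=3*29=87
Total weighted completion time = 313

313


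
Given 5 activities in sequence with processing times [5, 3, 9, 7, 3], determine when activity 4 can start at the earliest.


Activity 4 starts after activities 1 through 3 complete.
Predecessor durations: [5, 3, 9]
ES = 5 + 3 + 9 = 17

17


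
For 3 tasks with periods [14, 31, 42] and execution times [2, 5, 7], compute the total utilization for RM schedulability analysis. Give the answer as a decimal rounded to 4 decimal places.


Compute individual utilizations (exact fractions):
  Task 1: C/T = 2/14 = 1/7 (approx. 0.1429)
  Task 2: C/T = 5/31 (approx. 0.1613)
  Task 3: C/T = 7/42 = 1/6 (approx. 0.1667)
Total utilization U = 1/7 + 5/31 + 1/6 = 613/1302
Rounded to 4 decimal places: U = 0.4708
RM (Liu & Layland) bound for 3 tasks = 0.779763; compare with U = 613/1302 (approx. 0.470814)
U <= bound, so schedulable by RM sufficient condition.

0.4708


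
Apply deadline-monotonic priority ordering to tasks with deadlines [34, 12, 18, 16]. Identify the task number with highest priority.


Sort tasks by relative deadline (ascending):
  Task 2: deadline = 12
  Task 4: deadline = 16
  Task 3: deadline = 18
  Task 1: deadline = 34
Priority order (highest first): [2, 4, 3, 1]
Highest priority task = 2

2


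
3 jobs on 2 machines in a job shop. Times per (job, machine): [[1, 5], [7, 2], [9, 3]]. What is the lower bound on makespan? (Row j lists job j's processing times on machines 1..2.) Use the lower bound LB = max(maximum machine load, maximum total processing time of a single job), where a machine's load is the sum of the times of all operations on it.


Machine loads:
  Machine 1: 1 + 7 + 9 = 17
  Machine 2: 5 + 2 + 3 = 10
Max machine load = 17
Job totals:
  Job 1: 6
  Job 2: 9
  Job 3: 12
Max job total = 12
Lower bound = max(17, 12) = 17

17


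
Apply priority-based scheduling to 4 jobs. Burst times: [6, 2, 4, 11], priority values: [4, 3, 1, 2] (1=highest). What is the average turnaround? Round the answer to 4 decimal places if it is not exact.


Sort by priority (ascending = highest first):
Order: [(1, 4), (2, 11), (3, 2), (4, 6)]
Completion times:
  Priority 1, burst=4, C=4
  Priority 2, burst=11, C=15
  Priority 3, burst=2, C=17
  Priority 4, burst=6, C=23
Average turnaround = 59/4 = 14.75

14.75


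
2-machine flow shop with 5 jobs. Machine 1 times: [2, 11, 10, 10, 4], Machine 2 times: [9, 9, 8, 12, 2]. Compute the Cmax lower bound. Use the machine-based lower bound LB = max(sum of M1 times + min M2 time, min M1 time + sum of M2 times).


LB1 = sum(M1 times) + min(M2 times) = 37 + 2 = 39
LB2 = min(M1 times) + sum(M2 times) = 2 + 40 = 42
Lower bound = max(LB1, LB2) = max(39, 42) = 42

42


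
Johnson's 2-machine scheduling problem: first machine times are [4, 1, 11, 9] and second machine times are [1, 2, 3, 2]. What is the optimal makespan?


Apply Johnson's rule:
  Group 1 (a <= b): [(2, 1, 2)]
  Group 2 (a > b): [(3, 11, 3), (4, 9, 2), (1, 4, 1)]
Optimal job order: [2, 3, 4, 1]
Schedule:
  Job 2: M1 done at 1, M2 done at 3
  Job 3: M1 done at 12, M2 done at 15
  Job 4: M1 done at 21, M2 done at 23
  Job 1: M1 done at 25, M2 done at 26
Makespan = 26

26


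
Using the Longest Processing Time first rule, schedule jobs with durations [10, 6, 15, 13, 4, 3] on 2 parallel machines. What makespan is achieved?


Sort jobs in decreasing order (LPT): [15, 13, 10, 6, 4, 3]
Assign each job to the least loaded machine:
  Machine 1: jobs [15, 6, 4], load = 25
  Machine 2: jobs [13, 10, 3], load = 26
Makespan = max load = 26

26


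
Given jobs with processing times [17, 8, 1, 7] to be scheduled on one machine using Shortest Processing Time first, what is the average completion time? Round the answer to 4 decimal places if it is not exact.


Sort jobs by processing time (SPT order): [1, 7, 8, 17]
Compute completion times sequentially:
  Job 1: processing = 1, completes at 1
  Job 2: processing = 7, completes at 8
  Job 3: processing = 8, completes at 16
  Job 4: processing = 17, completes at 33
Sum of completion times = 58
Average completion time = 58/4 = 14.5

14.5


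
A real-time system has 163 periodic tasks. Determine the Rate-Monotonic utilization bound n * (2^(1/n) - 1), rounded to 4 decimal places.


Compute 2^(1/163) = 1.0042614911
Subtract 1: 1.0042614911 - 1 = 0.0042614911
Multiply by n: 163 * 0.0042614911 = 0.6946230493
Round to 4 dp: 0.6946

0.6946


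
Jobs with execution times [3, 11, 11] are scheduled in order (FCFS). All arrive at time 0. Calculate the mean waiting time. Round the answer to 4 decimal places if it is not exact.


FCFS order (as given): [3, 11, 11]
Waiting times:
  Job 1: wait = 0
  Job 2: wait = 3
  Job 3: wait = 14
Sum of waiting times = 17
Average waiting time = 17/3 = 5.6667

5.6667


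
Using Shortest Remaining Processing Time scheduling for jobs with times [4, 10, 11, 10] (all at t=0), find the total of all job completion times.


Since all jobs arrive at t=0, SRPT equals SPT ordering.
SPT order: [4, 10, 10, 11]
Completion times:
  Job 1: p=4, C=4
  Job 2: p=10, C=14
  Job 3: p=10, C=24
  Job 4: p=11, C=35
Total completion time = 4 + 14 + 24 + 35 = 77

77


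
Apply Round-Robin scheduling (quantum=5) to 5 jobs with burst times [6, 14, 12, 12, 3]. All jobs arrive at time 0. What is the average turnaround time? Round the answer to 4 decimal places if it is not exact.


Time quantum = 5
Execution trace:
  J1 runs 5 units, time = 5
  J2 runs 5 units, time = 10
  J3 runs 5 units, time = 15
  J4 runs 5 units, time = 20
  J5 runs 3 units, time = 23
  J1 runs 1 units, time = 24
  J2 runs 5 units, time = 29
  J3 runs 5 units, time = 34
  J4 runs 5 units, time = 39
  J2 runs 4 units, time = 43
  J3 runs 2 units, time = 45
  J4 runs 2 units, time = 47
Finish times: [24, 43, 45, 47, 23]
Average turnaround = 182/5 = 36.4

36.4


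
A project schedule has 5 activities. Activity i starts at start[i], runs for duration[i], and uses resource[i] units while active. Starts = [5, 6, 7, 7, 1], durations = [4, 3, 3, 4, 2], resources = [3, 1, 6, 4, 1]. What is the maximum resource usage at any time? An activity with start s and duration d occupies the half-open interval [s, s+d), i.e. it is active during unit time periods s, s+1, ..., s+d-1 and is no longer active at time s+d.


Each activity i is active on [start_i, start_i + duration_i).
Compute total resource usage per time slot:
  t=0: active resources = [], total = 0
  t=1: active resources = [1], total = 1
  t=2: active resources = [1], total = 1
  t=3: active resources = [], total = 0
  t=4: active resources = [], total = 0
  t=5: active resources = [3], total = 3
  t=6: active resources = [3, 1], total = 4
  t=7: active resources = [3, 1, 6, 4], total = 14
  t=8: active resources = [3, 1, 6, 4], total = 14
  t=9: active resources = [6, 4], total = 10
  t=10: active resources = [4], total = 4
Peak resource demand = 14

14


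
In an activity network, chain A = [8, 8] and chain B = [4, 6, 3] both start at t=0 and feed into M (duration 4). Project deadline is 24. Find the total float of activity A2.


Forward pass: ES(A2) = sum of predecessors on chain A = 8
EF = ES + duration = 8 + 8 = 16
Backward pass: LF(M) = deadline = 24; LS(M) = 24 - 4 = 20
LF(A2) = LS(M) - sum(successors on chain A) = 20 - 0 = 20
LS = LF - duration = 20 - 8 = 12
Total float = LS - ES = 12 - 8 = 4

4


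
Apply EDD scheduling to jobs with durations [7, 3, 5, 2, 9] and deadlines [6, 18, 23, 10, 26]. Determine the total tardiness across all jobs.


Sort by due date (EDD order): [(7, 6), (2, 10), (3, 18), (5, 23), (9, 26)]
Compute completion times and tardiness:
  Job 1: p=7, d=6, C=7, tardiness=max(0,7-6)=1
  Job 2: p=2, d=10, C=9, tardiness=max(0,9-10)=0
  Job 3: p=3, d=18, C=12, tardiness=max(0,12-18)=0
  Job 4: p=5, d=23, C=17, tardiness=max(0,17-23)=0
  Job 5: p=9, d=26, C=26, tardiness=max(0,26-26)=0
Total tardiness = 1

1


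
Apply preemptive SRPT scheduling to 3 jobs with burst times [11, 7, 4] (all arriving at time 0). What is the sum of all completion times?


Since all jobs arrive at t=0, SRPT equals SPT ordering.
SPT order: [4, 7, 11]
Completion times:
  Job 1: p=4, C=4
  Job 2: p=7, C=11
  Job 3: p=11, C=22
Total completion time = 4 + 11 + 22 = 37

37


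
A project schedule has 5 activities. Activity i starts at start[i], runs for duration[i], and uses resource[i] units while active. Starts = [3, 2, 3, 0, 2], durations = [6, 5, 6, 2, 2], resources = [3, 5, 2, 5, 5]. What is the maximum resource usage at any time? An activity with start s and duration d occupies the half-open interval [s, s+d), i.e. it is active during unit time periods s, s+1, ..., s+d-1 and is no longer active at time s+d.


Each activity i is active on [start_i, start_i + duration_i).
Compute total resource usage per time slot:
  t=0: active resources = [5], total = 5
  t=1: active resources = [5], total = 5
  t=2: active resources = [5, 5], total = 10
  t=3: active resources = [3, 5, 2, 5], total = 15
  t=4: active resources = [3, 5, 2], total = 10
  t=5: active resources = [3, 5, 2], total = 10
  t=6: active resources = [3, 5, 2], total = 10
  t=7: active resources = [3, 2], total = 5
  t=8: active resources = [3, 2], total = 5
Peak resource demand = 15

15


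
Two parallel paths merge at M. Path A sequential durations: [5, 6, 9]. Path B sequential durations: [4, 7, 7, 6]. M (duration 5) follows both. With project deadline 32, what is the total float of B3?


Forward pass: ES(B3) = sum of predecessors on chain B = 11
EF = ES + duration = 11 + 7 = 18
Backward pass: LF(M) = deadline = 32; LS(M) = 32 - 5 = 27
LF(B3) = LS(M) - sum(successors on chain B) = 27 - 6 = 21
LS = LF - duration = 21 - 7 = 14
Total float = LS - ES = 14 - 11 = 3

3


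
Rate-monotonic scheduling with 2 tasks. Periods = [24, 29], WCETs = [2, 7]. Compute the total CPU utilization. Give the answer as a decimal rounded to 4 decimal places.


Compute individual utilizations (exact fractions):
  Task 1: C/T = 2/24 = 1/12 (approx. 0.0833)
  Task 2: C/T = 7/29 (approx. 0.2414)
Total utilization U = 1/12 + 7/29 = 113/348
Rounded to 4 decimal places: U = 0.3247
RM (Liu & Layland) bound for 2 tasks = 0.828427; compare with U = 113/348 (approx. 0.324713)
U <= bound, so schedulable by RM sufficient condition.

0.3247


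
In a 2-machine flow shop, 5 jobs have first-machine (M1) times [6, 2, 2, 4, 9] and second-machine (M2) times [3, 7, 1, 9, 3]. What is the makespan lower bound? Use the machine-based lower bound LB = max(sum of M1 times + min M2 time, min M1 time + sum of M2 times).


LB1 = sum(M1 times) + min(M2 times) = 23 + 1 = 24
LB2 = min(M1 times) + sum(M2 times) = 2 + 23 = 25
Lower bound = max(LB1, LB2) = max(24, 25) = 25

25


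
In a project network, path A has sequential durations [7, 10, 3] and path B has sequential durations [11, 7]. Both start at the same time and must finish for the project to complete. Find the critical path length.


Path A total = 7 + 10 + 3 = 20
Path B total = 11 + 7 = 18
Critical path = longest path = max(20, 18) = 20

20


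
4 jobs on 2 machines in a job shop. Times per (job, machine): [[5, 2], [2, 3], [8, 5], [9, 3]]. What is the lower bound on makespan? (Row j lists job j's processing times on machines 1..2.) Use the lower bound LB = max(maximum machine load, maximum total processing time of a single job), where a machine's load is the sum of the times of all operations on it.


Machine loads:
  Machine 1: 5 + 2 + 8 + 9 = 24
  Machine 2: 2 + 3 + 5 + 3 = 13
Max machine load = 24
Job totals:
  Job 1: 7
  Job 2: 5
  Job 3: 13
  Job 4: 12
Max job total = 13
Lower bound = max(24, 13) = 24

24


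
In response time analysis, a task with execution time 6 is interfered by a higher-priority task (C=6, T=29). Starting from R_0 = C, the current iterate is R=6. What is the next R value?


R_next = C + ceil(R_prev / T_hp) * C_hp
ceil(6 / 29) = ceil(0.2069) = 1
Interference = 1 * 6 = 6
R_next = 6 + 6 = 12

12


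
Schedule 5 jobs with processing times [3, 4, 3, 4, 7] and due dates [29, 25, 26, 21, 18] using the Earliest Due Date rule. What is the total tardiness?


Sort by due date (EDD order): [(7, 18), (4, 21), (4, 25), (3, 26), (3, 29)]
Compute completion times and tardiness:
  Job 1: p=7, d=18, C=7, tardiness=max(0,7-18)=0
  Job 2: p=4, d=21, C=11, tardiness=max(0,11-21)=0
  Job 3: p=4, d=25, C=15, tardiness=max(0,15-25)=0
  Job 4: p=3, d=26, C=18, tardiness=max(0,18-26)=0
  Job 5: p=3, d=29, C=21, tardiness=max(0,21-29)=0
Total tardiness = 0

0


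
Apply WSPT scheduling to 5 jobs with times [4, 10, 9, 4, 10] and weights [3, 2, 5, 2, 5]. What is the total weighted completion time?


Compute p/w ratios and sort ascending (WSPT): [(4, 3), (9, 5), (4, 2), (10, 5), (10, 2)]
Compute weighted completion times:
  Job (p=4,w=3): C=4, w*C=3*4=12
  Job (p=9,w=5): C=13, w*C=5*13=65
  Job (p=4,w=2): C=17, w*C=2*17=34
  Job (p=10,w=5): C=27, w*C=5*27=135
  Job (p=10,w=2): C=37, w*C=2*37=74
Total weighted completion time = 320

320


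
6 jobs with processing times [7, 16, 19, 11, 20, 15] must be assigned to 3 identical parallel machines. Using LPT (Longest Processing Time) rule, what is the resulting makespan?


Sort jobs in decreasing order (LPT): [20, 19, 16, 15, 11, 7]
Assign each job to the least loaded machine:
  Machine 1: jobs [20, 7], load = 27
  Machine 2: jobs [19, 11], load = 30
  Machine 3: jobs [16, 15], load = 31
Makespan = max load = 31

31


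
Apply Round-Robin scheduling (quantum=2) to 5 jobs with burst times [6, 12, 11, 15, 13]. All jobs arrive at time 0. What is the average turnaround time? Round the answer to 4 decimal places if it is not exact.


Time quantum = 2
Execution trace:
  J1 runs 2 units, time = 2
  J2 runs 2 units, time = 4
  J3 runs 2 units, time = 6
  J4 runs 2 units, time = 8
  J5 runs 2 units, time = 10
  J1 runs 2 units, time = 12
  J2 runs 2 units, time = 14
  J3 runs 2 units, time = 16
  J4 runs 2 units, time = 18
  J5 runs 2 units, time = 20
  J1 runs 2 units, time = 22
  J2 runs 2 units, time = 24
  J3 runs 2 units, time = 26
  J4 runs 2 units, time = 28
  J5 runs 2 units, time = 30
  J2 runs 2 units, time = 32
  J3 runs 2 units, time = 34
  J4 runs 2 units, time = 36
  J5 runs 2 units, time = 38
  J2 runs 2 units, time = 40
  J3 runs 2 units, time = 42
  J4 runs 2 units, time = 44
  J5 runs 2 units, time = 46
  J2 runs 2 units, time = 48
  J3 runs 1 units, time = 49
  J4 runs 2 units, time = 51
  J5 runs 2 units, time = 53
  J4 runs 2 units, time = 55
  J5 runs 1 units, time = 56
  J4 runs 1 units, time = 57
Finish times: [22, 48, 49, 57, 56]
Average turnaround = 232/5 = 46.4

46.4


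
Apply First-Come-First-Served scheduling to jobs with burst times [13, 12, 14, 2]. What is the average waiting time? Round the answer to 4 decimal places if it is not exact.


FCFS order (as given): [13, 12, 14, 2]
Waiting times:
  Job 1: wait = 0
  Job 2: wait = 13
  Job 3: wait = 25
  Job 4: wait = 39
Sum of waiting times = 77
Average waiting time = 77/4 = 19.25

19.25


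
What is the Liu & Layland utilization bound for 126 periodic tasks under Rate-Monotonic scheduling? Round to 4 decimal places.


Compute 2^(1/126) = 1.0055163273
Subtract 1: 1.0055163273 - 1 = 0.0055163273
Multiply by n: 126 * 0.0055163273 = 0.6950572398
Round to 4 dp: 0.6951

0.6951


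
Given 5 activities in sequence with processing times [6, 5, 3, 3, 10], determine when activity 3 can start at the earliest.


Activity 3 starts after activities 1 through 2 complete.
Predecessor durations: [6, 5]
ES = 6 + 5 = 11

11


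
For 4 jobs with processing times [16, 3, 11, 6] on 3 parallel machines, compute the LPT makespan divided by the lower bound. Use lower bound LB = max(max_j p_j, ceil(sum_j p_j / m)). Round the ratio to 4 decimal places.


LPT order: [16, 11, 6, 3]
Machine loads after assignment: [16, 11, 9]
LPT makespan = 16
Lower bound = max(max_job, ceil(total/3)) = max(16, 12) = 16
Ratio = 16 / 16 = 1.0

1.0


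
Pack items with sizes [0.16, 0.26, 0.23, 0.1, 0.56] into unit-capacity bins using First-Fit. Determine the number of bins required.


Place items sequentially using First-Fit:
  Item 0.16 -> new Bin 1
  Item 0.26 -> Bin 1 (now 0.42)
  Item 0.23 -> Bin 1 (now 0.65)
  Item 0.1 -> Bin 1 (now 0.75)
  Item 0.56 -> new Bin 2
Total bins used = 2

2


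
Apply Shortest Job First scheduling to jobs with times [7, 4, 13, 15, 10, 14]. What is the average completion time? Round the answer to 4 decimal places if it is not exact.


SJF order (ascending): [4, 7, 10, 13, 14, 15]
Completion times:
  Job 1: burst=4, C=4
  Job 2: burst=7, C=11
  Job 3: burst=10, C=21
  Job 4: burst=13, C=34
  Job 5: burst=14, C=48
  Job 6: burst=15, C=63
Average completion = 181/6 = 30.1667

30.1667


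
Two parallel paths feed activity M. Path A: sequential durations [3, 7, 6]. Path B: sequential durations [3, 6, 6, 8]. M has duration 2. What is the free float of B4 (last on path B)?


ES(B4) = sum of predecessors on chain B = 15
EF(B4) = ES + duration = 15 + 8 = 23
Successor of B4 is M. ES(M) = max(sum(A), sum(B)) = max(16, 23) = 23
Free float = ES(successor) - EF(current) = 23 - 23 = 0

0


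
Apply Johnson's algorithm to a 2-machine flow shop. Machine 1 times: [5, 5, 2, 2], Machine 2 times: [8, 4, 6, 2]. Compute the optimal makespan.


Apply Johnson's rule:
  Group 1 (a <= b): [(3, 2, 6), (4, 2, 2), (1, 5, 8)]
  Group 2 (a > b): [(2, 5, 4)]
Optimal job order: [3, 4, 1, 2]
Schedule:
  Job 3: M1 done at 2, M2 done at 8
  Job 4: M1 done at 4, M2 done at 10
  Job 1: M1 done at 9, M2 done at 18
  Job 2: M1 done at 14, M2 done at 22
Makespan = 22

22


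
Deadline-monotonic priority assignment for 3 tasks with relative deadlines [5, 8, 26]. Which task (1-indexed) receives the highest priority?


Sort tasks by relative deadline (ascending):
  Task 1: deadline = 5
  Task 2: deadline = 8
  Task 3: deadline = 26
Priority order (highest first): [1, 2, 3]
Highest priority task = 1

1


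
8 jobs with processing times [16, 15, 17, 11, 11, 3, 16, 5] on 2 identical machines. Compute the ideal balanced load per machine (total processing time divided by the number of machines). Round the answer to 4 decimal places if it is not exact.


Total processing time = 16 + 15 + 17 + 11 + 11 + 3 + 16 + 5 = 94
Number of machines = 2
Ideal balanced load = 94 / 2 = 47.0

47.0


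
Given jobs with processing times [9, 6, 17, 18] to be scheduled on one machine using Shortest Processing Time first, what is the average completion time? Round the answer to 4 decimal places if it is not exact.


Sort jobs by processing time (SPT order): [6, 9, 17, 18]
Compute completion times sequentially:
  Job 1: processing = 6, completes at 6
  Job 2: processing = 9, completes at 15
  Job 3: processing = 17, completes at 32
  Job 4: processing = 18, completes at 50
Sum of completion times = 103
Average completion time = 103/4 = 25.75

25.75


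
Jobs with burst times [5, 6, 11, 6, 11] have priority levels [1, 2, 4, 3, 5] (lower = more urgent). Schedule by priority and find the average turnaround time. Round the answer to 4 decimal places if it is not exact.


Sort by priority (ascending = highest first):
Order: [(1, 5), (2, 6), (3, 6), (4, 11), (5, 11)]
Completion times:
  Priority 1, burst=5, C=5
  Priority 2, burst=6, C=11
  Priority 3, burst=6, C=17
  Priority 4, burst=11, C=28
  Priority 5, burst=11, C=39
Average turnaround = 100/5 = 20.0

20.0


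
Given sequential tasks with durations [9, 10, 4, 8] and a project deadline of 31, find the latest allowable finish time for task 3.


LF(activity 3) = deadline - sum of successor durations
Successors: activities 4 through 4 with durations [8]
Sum of successor durations = 8
LF = 31 - 8 = 23

23


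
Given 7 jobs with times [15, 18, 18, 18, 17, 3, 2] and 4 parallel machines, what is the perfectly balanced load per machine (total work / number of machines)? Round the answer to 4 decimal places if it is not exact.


Total processing time = 15 + 18 + 18 + 18 + 17 + 3 + 2 = 91
Number of machines = 4
Ideal balanced load = 91 / 4 = 22.75

22.75


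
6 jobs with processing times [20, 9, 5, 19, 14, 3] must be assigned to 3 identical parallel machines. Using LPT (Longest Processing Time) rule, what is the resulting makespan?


Sort jobs in decreasing order (LPT): [20, 19, 14, 9, 5, 3]
Assign each job to the least loaded machine:
  Machine 1: jobs [20, 3], load = 23
  Machine 2: jobs [19, 5], load = 24
  Machine 3: jobs [14, 9], load = 23
Makespan = max load = 24

24


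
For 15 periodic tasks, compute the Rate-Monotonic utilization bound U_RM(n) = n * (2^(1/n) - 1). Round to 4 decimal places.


Compute 2^(1/15) = 1.0472941228
Subtract 1: 1.0472941228 - 1 = 0.0472941228
Multiply by n: 15 * 0.0472941228 = 0.7094118420
Round to 4 dp: 0.7094

0.7094


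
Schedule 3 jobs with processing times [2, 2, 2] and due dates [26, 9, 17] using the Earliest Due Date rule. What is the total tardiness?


Sort by due date (EDD order): [(2, 9), (2, 17), (2, 26)]
Compute completion times and tardiness:
  Job 1: p=2, d=9, C=2, tardiness=max(0,2-9)=0
  Job 2: p=2, d=17, C=4, tardiness=max(0,4-17)=0
  Job 3: p=2, d=26, C=6, tardiness=max(0,6-26)=0
Total tardiness = 0

0


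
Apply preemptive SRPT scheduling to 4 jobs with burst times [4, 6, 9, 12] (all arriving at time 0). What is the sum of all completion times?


Since all jobs arrive at t=0, SRPT equals SPT ordering.
SPT order: [4, 6, 9, 12]
Completion times:
  Job 1: p=4, C=4
  Job 2: p=6, C=10
  Job 3: p=9, C=19
  Job 4: p=12, C=31
Total completion time = 4 + 10 + 19 + 31 = 64

64


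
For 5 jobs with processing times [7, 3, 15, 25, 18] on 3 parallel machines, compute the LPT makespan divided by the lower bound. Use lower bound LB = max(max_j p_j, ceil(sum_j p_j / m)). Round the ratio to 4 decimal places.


LPT order: [25, 18, 15, 7, 3]
Machine loads after assignment: [25, 21, 22]
LPT makespan = 25
Lower bound = max(max_job, ceil(total/3)) = max(25, 23) = 25
Ratio = 25 / 25 = 1.0

1.0


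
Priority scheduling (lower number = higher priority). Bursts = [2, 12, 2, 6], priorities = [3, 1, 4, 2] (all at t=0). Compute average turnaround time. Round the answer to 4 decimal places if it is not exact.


Sort by priority (ascending = highest first):
Order: [(1, 12), (2, 6), (3, 2), (4, 2)]
Completion times:
  Priority 1, burst=12, C=12
  Priority 2, burst=6, C=18
  Priority 3, burst=2, C=20
  Priority 4, burst=2, C=22
Average turnaround = 72/4 = 18.0

18.0


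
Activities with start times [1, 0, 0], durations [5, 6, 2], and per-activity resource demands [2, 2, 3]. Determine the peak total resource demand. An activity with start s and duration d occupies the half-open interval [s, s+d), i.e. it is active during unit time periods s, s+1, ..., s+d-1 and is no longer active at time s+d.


Each activity i is active on [start_i, start_i + duration_i).
Compute total resource usage per time slot:
  t=0: active resources = [2, 3], total = 5
  t=1: active resources = [2, 2, 3], total = 7
  t=2: active resources = [2, 2], total = 4
  t=3: active resources = [2, 2], total = 4
  t=4: active resources = [2, 2], total = 4
  t=5: active resources = [2, 2], total = 4
Peak resource demand = 7

7


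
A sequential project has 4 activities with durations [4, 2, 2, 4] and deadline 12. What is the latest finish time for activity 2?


LF(activity 2) = deadline - sum of successor durations
Successors: activities 3 through 4 with durations [2, 4]
Sum of successor durations = 6
LF = 12 - 6 = 6

6


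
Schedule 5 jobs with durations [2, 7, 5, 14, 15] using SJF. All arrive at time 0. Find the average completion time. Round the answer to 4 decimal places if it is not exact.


SJF order (ascending): [2, 5, 7, 14, 15]
Completion times:
  Job 1: burst=2, C=2
  Job 2: burst=5, C=7
  Job 3: burst=7, C=14
  Job 4: burst=14, C=28
  Job 5: burst=15, C=43
Average completion = 94/5 = 18.8

18.8


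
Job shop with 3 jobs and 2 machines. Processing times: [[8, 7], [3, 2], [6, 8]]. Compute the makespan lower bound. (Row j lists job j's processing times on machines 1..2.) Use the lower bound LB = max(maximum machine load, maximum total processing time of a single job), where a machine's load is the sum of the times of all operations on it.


Machine loads:
  Machine 1: 8 + 3 + 6 = 17
  Machine 2: 7 + 2 + 8 = 17
Max machine load = 17
Job totals:
  Job 1: 15
  Job 2: 5
  Job 3: 14
Max job total = 15
Lower bound = max(17, 15) = 17

17


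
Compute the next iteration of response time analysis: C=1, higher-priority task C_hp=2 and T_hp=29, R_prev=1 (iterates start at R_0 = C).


R_next = C + ceil(R_prev / T_hp) * C_hp
ceil(1 / 29) = ceil(0.0345) = 1
Interference = 1 * 2 = 2
R_next = 1 + 2 = 3

3


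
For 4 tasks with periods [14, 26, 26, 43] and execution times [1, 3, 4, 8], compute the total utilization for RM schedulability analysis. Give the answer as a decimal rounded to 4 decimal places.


Compute individual utilizations (exact fractions):
  Task 1: C/T = 1/14 (approx. 0.0714)
  Task 2: C/T = 3/26 (approx. 0.1154)
  Task 3: C/T = 4/26 = 2/13 (approx. 0.1538)
  Task 4: C/T = 8/43 (approx. 0.186)
Total utilization U = 1/14 + 3/26 + 2/13 + 8/43 = 2061/3913
Rounded to 4 decimal places: U = 0.5267
RM (Liu & Layland) bound for 4 tasks = 0.756828; compare with U = 2061/3913 (approx. 0.526706)
U <= bound, so schedulable by RM sufficient condition.

0.5267


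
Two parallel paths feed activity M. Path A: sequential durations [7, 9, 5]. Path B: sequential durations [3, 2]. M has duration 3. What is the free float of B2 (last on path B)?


ES(B2) = sum of predecessors on chain B = 3
EF(B2) = ES + duration = 3 + 2 = 5
Successor of B2 is M. ES(M) = max(sum(A), sum(B)) = max(21, 5) = 21
Free float = ES(successor) - EF(current) = 21 - 5 = 16

16


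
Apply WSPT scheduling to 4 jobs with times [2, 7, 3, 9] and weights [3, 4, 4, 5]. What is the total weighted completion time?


Compute p/w ratios and sort ascending (WSPT): [(2, 3), (3, 4), (7, 4), (9, 5)]
Compute weighted completion times:
  Job (p=2,w=3): C=2, w*C=3*2=6
  Job (p=3,w=4): C=5, w*C=4*5=20
  Job (p=7,w=4): C=12, w*C=4*12=48
  Job (p=9,w=5): C=21, w*C=5*21=105
Total weighted completion time = 179

179


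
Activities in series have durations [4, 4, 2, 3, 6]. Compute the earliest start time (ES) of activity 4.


Activity 4 starts after activities 1 through 3 complete.
Predecessor durations: [4, 4, 2]
ES = 4 + 4 + 2 = 10

10


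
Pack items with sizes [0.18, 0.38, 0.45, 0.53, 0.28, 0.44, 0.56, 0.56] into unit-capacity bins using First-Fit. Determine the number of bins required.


Place items sequentially using First-Fit:
  Item 0.18 -> new Bin 1
  Item 0.38 -> Bin 1 (now 0.56)
  Item 0.45 -> new Bin 2
  Item 0.53 -> Bin 2 (now 0.98)
  Item 0.28 -> Bin 1 (now 0.84)
  Item 0.44 -> new Bin 3
  Item 0.56 -> Bin 3 (now 1.0)
  Item 0.56 -> new Bin 4
Total bins used = 4

4


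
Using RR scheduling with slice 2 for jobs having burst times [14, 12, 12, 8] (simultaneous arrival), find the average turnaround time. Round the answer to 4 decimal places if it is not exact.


Time quantum = 2
Execution trace:
  J1 runs 2 units, time = 2
  J2 runs 2 units, time = 4
  J3 runs 2 units, time = 6
  J4 runs 2 units, time = 8
  J1 runs 2 units, time = 10
  J2 runs 2 units, time = 12
  J3 runs 2 units, time = 14
  J4 runs 2 units, time = 16
  J1 runs 2 units, time = 18
  J2 runs 2 units, time = 20
  J3 runs 2 units, time = 22
  J4 runs 2 units, time = 24
  J1 runs 2 units, time = 26
  J2 runs 2 units, time = 28
  J3 runs 2 units, time = 30
  J4 runs 2 units, time = 32
  J1 runs 2 units, time = 34
  J2 runs 2 units, time = 36
  J3 runs 2 units, time = 38
  J1 runs 2 units, time = 40
  J2 runs 2 units, time = 42
  J3 runs 2 units, time = 44
  J1 runs 2 units, time = 46
Finish times: [46, 42, 44, 32]
Average turnaround = 164/4 = 41.0

41.0


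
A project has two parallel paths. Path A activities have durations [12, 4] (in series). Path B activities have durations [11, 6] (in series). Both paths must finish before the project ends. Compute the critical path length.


Path A total = 12 + 4 = 16
Path B total = 11 + 6 = 17
Critical path = longest path = max(16, 17) = 17

17


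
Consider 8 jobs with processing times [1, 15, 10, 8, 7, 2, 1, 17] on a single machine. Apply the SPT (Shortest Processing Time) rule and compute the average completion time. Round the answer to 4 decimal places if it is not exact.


Sort jobs by processing time (SPT order): [1, 1, 2, 7, 8, 10, 15, 17]
Compute completion times sequentially:
  Job 1: processing = 1, completes at 1
  Job 2: processing = 1, completes at 2
  Job 3: processing = 2, completes at 4
  Job 4: processing = 7, completes at 11
  Job 5: processing = 8, completes at 19
  Job 6: processing = 10, completes at 29
  Job 7: processing = 15, completes at 44
  Job 8: processing = 17, completes at 61
Sum of completion times = 171
Average completion time = 171/8 = 21.375

21.375


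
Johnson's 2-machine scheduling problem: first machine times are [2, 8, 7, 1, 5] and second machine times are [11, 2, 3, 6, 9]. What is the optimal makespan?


Apply Johnson's rule:
  Group 1 (a <= b): [(4, 1, 6), (1, 2, 11), (5, 5, 9)]
  Group 2 (a > b): [(3, 7, 3), (2, 8, 2)]
Optimal job order: [4, 1, 5, 3, 2]
Schedule:
  Job 4: M1 done at 1, M2 done at 7
  Job 1: M1 done at 3, M2 done at 18
  Job 5: M1 done at 8, M2 done at 27
  Job 3: M1 done at 15, M2 done at 30
  Job 2: M1 done at 23, M2 done at 32
Makespan = 32

32


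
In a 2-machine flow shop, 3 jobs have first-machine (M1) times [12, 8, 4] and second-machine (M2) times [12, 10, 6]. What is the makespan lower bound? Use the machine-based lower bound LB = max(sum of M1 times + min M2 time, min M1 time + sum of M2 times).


LB1 = sum(M1 times) + min(M2 times) = 24 + 6 = 30
LB2 = min(M1 times) + sum(M2 times) = 4 + 28 = 32
Lower bound = max(LB1, LB2) = max(30, 32) = 32

32


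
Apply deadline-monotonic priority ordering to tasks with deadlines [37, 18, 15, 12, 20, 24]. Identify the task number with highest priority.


Sort tasks by relative deadline (ascending):
  Task 4: deadline = 12
  Task 3: deadline = 15
  Task 2: deadline = 18
  Task 5: deadline = 20
  Task 6: deadline = 24
  Task 1: deadline = 37
Priority order (highest first): [4, 3, 2, 5, 6, 1]
Highest priority task = 4

4


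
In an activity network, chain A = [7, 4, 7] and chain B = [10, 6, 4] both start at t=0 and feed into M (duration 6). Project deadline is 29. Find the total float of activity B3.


Forward pass: ES(B3) = sum of predecessors on chain B = 16
EF = ES + duration = 16 + 4 = 20
Backward pass: LF(M) = deadline = 29; LS(M) = 29 - 6 = 23
LF(B3) = LS(M) - sum(successors on chain B) = 23 - 0 = 23
LS = LF - duration = 23 - 4 = 19
Total float = LS - ES = 19 - 16 = 3

3


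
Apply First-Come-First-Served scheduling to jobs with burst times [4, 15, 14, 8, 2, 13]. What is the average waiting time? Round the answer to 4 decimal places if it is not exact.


FCFS order (as given): [4, 15, 14, 8, 2, 13]
Waiting times:
  Job 1: wait = 0
  Job 2: wait = 4
  Job 3: wait = 19
  Job 4: wait = 33
  Job 5: wait = 41
  Job 6: wait = 43
Sum of waiting times = 140
Average waiting time = 140/6 = 23.3333

23.3333


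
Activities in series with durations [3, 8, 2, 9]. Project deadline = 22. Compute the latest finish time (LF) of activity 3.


LF(activity 3) = deadline - sum of successor durations
Successors: activities 4 through 4 with durations [9]
Sum of successor durations = 9
LF = 22 - 9 = 13

13


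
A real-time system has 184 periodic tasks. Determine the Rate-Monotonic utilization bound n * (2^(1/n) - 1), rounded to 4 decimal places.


Compute 2^(1/184) = 1.0037742087
Subtract 1: 1.0037742087 - 1 = 0.0037742087
Multiply by n: 184 * 0.0037742087 = 0.6944544008
Round to 4 dp: 0.6945

0.6945


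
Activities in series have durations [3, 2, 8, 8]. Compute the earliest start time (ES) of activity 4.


Activity 4 starts after activities 1 through 3 complete.
Predecessor durations: [3, 2, 8]
ES = 3 + 2 + 8 = 13

13


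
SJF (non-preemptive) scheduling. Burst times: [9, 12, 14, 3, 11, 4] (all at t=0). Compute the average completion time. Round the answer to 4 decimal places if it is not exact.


SJF order (ascending): [3, 4, 9, 11, 12, 14]
Completion times:
  Job 1: burst=3, C=3
  Job 2: burst=4, C=7
  Job 3: burst=9, C=16
  Job 4: burst=11, C=27
  Job 5: burst=12, C=39
  Job 6: burst=14, C=53
Average completion = 145/6 = 24.1667

24.1667


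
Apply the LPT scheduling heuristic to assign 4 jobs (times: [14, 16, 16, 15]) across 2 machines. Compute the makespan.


Sort jobs in decreasing order (LPT): [16, 16, 15, 14]
Assign each job to the least loaded machine:
  Machine 1: jobs [16, 15], load = 31
  Machine 2: jobs [16, 14], load = 30
Makespan = max load = 31

31


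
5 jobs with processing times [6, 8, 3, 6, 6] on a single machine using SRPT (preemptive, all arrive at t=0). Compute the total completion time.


Since all jobs arrive at t=0, SRPT equals SPT ordering.
SPT order: [3, 6, 6, 6, 8]
Completion times:
  Job 1: p=3, C=3
  Job 2: p=6, C=9
  Job 3: p=6, C=15
  Job 4: p=6, C=21
  Job 5: p=8, C=29
Total completion time = 3 + 9 + 15 + 21 + 29 = 77

77


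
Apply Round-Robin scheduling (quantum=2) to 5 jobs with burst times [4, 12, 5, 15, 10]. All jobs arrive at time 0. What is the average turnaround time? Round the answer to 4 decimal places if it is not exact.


Time quantum = 2
Execution trace:
  J1 runs 2 units, time = 2
  J2 runs 2 units, time = 4
  J3 runs 2 units, time = 6
  J4 runs 2 units, time = 8
  J5 runs 2 units, time = 10
  J1 runs 2 units, time = 12
  J2 runs 2 units, time = 14
  J3 runs 2 units, time = 16
  J4 runs 2 units, time = 18
  J5 runs 2 units, time = 20
  J2 runs 2 units, time = 22
  J3 runs 1 units, time = 23
  J4 runs 2 units, time = 25
  J5 runs 2 units, time = 27
  J2 runs 2 units, time = 29
  J4 runs 2 units, time = 31
  J5 runs 2 units, time = 33
  J2 runs 2 units, time = 35
  J4 runs 2 units, time = 37
  J5 runs 2 units, time = 39
  J2 runs 2 units, time = 41
  J4 runs 2 units, time = 43
  J4 runs 2 units, time = 45
  J4 runs 1 units, time = 46
Finish times: [12, 41, 23, 46, 39]
Average turnaround = 161/5 = 32.2

32.2


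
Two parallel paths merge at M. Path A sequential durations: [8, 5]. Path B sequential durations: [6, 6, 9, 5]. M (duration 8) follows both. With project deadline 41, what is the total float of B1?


Forward pass: ES(B1) = sum of predecessors on chain B = 0
EF = ES + duration = 0 + 6 = 6
Backward pass: LF(M) = deadline = 41; LS(M) = 41 - 8 = 33
LF(B1) = LS(M) - sum(successors on chain B) = 33 - 20 = 13
LS = LF - duration = 13 - 6 = 7
Total float = LS - ES = 7 - 0 = 7

7


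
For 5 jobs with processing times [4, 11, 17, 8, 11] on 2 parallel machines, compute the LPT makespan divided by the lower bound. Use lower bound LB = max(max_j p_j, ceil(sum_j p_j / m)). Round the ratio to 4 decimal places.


LPT order: [17, 11, 11, 8, 4]
Machine loads after assignment: [25, 26]
LPT makespan = 26
Lower bound = max(max_job, ceil(total/2)) = max(17, 26) = 26
Ratio = 26 / 26 = 1.0

1.0


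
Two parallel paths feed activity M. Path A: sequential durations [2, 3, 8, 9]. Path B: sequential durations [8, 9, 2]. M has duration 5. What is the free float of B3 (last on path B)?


ES(B3) = sum of predecessors on chain B = 17
EF(B3) = ES + duration = 17 + 2 = 19
Successor of B3 is M. ES(M) = max(sum(A), sum(B)) = max(22, 19) = 22
Free float = ES(successor) - EF(current) = 22 - 19 = 3

3


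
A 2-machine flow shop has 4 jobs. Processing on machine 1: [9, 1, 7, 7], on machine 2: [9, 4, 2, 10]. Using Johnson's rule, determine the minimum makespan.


Apply Johnson's rule:
  Group 1 (a <= b): [(2, 1, 4), (4, 7, 10), (1, 9, 9)]
  Group 2 (a > b): [(3, 7, 2)]
Optimal job order: [2, 4, 1, 3]
Schedule:
  Job 2: M1 done at 1, M2 done at 5
  Job 4: M1 done at 8, M2 done at 18
  Job 1: M1 done at 17, M2 done at 27
  Job 3: M1 done at 24, M2 done at 29
Makespan = 29

29


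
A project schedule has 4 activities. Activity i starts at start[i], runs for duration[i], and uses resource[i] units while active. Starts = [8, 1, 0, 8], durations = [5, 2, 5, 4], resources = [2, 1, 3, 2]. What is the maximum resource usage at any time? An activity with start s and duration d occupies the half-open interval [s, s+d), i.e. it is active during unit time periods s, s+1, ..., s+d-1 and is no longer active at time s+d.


Each activity i is active on [start_i, start_i + duration_i).
Compute total resource usage per time slot:
  t=0: active resources = [3], total = 3
  t=1: active resources = [1, 3], total = 4
  t=2: active resources = [1, 3], total = 4
  t=3: active resources = [3], total = 3
  t=4: active resources = [3], total = 3
  t=5: active resources = [], total = 0
  t=6: active resources = [], total = 0
  t=7: active resources = [], total = 0
  t=8: active resources = [2, 2], total = 4
  t=9: active resources = [2, 2], total = 4
  t=10: active resources = [2, 2], total = 4
  t=11: active resources = [2, 2], total = 4
  t=12: active resources = [2], total = 2
Peak resource demand = 4

4
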